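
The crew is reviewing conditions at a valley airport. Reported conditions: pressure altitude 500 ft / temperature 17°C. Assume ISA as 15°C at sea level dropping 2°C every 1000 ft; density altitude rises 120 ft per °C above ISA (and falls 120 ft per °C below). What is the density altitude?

860 ft

ISA temperature at 500 ft = 15 − 2 × (500/1000) = 14°C.
ISA deviation = 17 − 14 = +3°C.
Density altitude = 500 + 120 × (3) = 500 + (+360) = 860 ft.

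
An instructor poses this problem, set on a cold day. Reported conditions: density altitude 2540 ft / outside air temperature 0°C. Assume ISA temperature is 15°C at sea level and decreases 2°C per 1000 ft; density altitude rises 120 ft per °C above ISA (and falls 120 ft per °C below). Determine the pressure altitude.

3500 ft

DA = PA + 120 × (OAT − (15 − 2·PA/1000)) = PA + 120·OAT − 1800 + 0.24·PA = 1.24·PA + 120·OAT − 1800.
So 1.24·PA = 2540 − 120 × 0 + 1800 = 4340.
PA = 4340 / 1.24 = 3500 ft.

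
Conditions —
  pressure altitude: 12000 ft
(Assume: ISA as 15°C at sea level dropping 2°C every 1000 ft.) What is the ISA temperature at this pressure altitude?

-9°C

ISA temperature = 15 − 2 × (12000/1000) = 15 − 24 = -9°C.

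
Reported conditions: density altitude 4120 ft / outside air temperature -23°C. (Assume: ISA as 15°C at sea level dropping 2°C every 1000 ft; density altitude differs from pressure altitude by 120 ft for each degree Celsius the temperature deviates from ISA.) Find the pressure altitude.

DA = PA + 120 × (OAT − (15 − 2·PA/1000)) = PA + 120·OAT − 1800 + 0.24·PA = 1.24·PA + 120·OAT − 1800.
So 1.24·PA = 4120 − 120 × (-23) + 1800 = 8680.
PA = 8680 / 1.24 = 7000 ft.

7000 ft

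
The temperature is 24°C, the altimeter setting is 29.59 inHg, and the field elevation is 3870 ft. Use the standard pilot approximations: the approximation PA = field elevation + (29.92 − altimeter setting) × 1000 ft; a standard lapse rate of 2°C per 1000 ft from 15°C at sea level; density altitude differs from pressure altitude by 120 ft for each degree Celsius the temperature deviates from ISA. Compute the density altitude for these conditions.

6288 ft

Pressure altitude = 3870 + (29.92 − 29.59) × 1000 = 3870 + (+330) = 4200 ft.
ISA temperature at 4200 ft = 15 − 2 × (4200/1000) = 6.6°C.
ISA deviation = 24 − 6.6 = +17.4°C.
Density altitude = 4200 + 120 × (17.4) = 6288 ft.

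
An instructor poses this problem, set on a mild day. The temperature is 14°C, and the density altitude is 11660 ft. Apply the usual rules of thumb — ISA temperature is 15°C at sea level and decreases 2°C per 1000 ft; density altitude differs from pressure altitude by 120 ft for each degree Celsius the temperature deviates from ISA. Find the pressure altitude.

DA = PA + 120 × (OAT − (15 − 2·PA/1000)) = PA + 120·OAT − 1800 + 0.24·PA = 1.24·PA + 120·OAT − 1800.
So 1.24·PA = 11660 − 120 × 14 + 1800 = 11780.
PA = 11780 / 1.24 = 9500 ft.

9500 ft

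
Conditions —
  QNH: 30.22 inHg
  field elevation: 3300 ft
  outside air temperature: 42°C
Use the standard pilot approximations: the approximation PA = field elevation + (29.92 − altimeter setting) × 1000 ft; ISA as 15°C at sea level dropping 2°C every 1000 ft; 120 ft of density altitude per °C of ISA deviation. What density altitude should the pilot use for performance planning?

Pressure altitude = 3300 + (29.92 − 30.22) × 1000 = 3300 + (-300) = 3000 ft.
ISA temperature at 3000 ft = 15 − 2 × (3000/1000) = 9°C.
ISA deviation = 42 − 9 = +33°C.
Density altitude = 3000 + 120 × (33) = 6960 ft.

6960 ft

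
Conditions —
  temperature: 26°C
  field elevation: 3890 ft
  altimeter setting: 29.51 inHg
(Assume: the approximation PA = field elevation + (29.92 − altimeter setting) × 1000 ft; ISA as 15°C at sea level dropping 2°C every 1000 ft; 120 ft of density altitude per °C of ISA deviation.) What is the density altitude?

Pressure altitude = 3890 + (29.92 − 29.51) × 1000 = 3890 + (+410) = 4300 ft.
ISA temperature at 4300 ft = 15 − 2 × (4300/1000) = 6.4°C.
ISA deviation = 26 − 6.4 = +19.6°C.
Density altitude = 4300 + 120 × (19.6) = 6652 ft.

6652 ft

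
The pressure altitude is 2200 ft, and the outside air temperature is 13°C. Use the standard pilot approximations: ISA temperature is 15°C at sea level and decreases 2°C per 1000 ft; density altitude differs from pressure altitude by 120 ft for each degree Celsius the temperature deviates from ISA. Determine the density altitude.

ISA temperature at 2200 ft = 15 − 2 × (2200/1000) = 10.6°C.
ISA deviation = 13 − 10.6 = +2.4°C.
Density altitude = 2200 + 120 × (2.4) = 2200 + (+288) = 2488 ft.

2488 ft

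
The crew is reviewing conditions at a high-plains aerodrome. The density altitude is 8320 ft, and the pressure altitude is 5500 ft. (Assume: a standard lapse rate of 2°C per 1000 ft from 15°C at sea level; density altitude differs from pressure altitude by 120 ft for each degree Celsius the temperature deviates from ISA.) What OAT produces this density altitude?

Density altitude − pressure altitude = 8320 − 5500 = +2820 ft.
At 120 ft/°C that is an ISA deviation of 2820/120 = +23.5°C.
ISA temperature at 5500 ft = 15 − 2 × (5500/1000) = 4°C.
OAT = ISA + deviation = 4 + (+23.5) = 27.5°C.

27.5°C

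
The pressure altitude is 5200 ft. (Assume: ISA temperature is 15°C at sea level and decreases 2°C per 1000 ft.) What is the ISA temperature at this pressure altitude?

ISA temperature = 15 − 2 × (5200/1000) = 15 − 10.4 = 4.6°C.

4.6°C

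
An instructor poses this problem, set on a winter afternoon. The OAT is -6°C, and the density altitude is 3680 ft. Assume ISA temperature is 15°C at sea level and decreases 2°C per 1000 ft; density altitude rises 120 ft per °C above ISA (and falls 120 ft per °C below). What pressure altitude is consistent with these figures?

5000 ft

DA = PA + 120 × (OAT − (15 − 2·PA/1000)) = PA + 120·OAT − 1800 + 0.24·PA = 1.24·PA + 120·OAT − 1800.
So 1.24·PA = 3680 − 120 × (-6) + 1800 = 6200.
PA = 6200 / 1.24 = 5000 ft.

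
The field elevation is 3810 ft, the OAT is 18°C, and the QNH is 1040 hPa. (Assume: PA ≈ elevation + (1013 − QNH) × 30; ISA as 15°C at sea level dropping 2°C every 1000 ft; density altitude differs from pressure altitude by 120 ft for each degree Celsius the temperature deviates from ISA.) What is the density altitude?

4080 ft

Pressure altitude = 3810 + (1013 − 1040) × 30 = 3810 + (-810) = 3000 ft.
ISA temperature at 3000 ft = 15 − 2 × (3000/1000) = 9°C.
ISA deviation = 18 − 9 = +9°C.
Density altitude = 3000 + 120 × (9) = 4080 ft.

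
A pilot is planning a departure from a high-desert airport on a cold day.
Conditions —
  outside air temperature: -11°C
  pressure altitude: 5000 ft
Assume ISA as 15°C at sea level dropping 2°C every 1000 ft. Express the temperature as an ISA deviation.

ISA temperature at 5000 ft = 15 − 2 × (5000/1000) = 5°C.
Deviation = OAT − ISA = -11 − 5 = -16°C.

ISA-16°C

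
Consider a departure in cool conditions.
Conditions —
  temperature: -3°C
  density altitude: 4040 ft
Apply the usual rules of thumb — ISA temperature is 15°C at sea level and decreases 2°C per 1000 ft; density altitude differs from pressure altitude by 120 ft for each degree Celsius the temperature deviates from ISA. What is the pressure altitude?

DA = PA + 120 × (OAT − (15 − 2·PA/1000)) = PA + 120·OAT − 1800 + 0.24·PA = 1.24·PA + 120·OAT − 1800.
So 1.24·PA = 4040 − 120 × (-3) + 1800 = 6200.
PA = 6200 / 1.24 = 5000 ft.

5000 ft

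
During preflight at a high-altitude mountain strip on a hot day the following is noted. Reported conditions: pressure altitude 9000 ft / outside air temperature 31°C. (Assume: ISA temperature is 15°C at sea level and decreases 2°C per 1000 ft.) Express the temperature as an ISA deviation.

ISA temperature at 9000 ft = 15 − 2 × (9000/1000) = -3°C.
Deviation = OAT − ISA = 31 − (-3) = +34°C.

ISA+34°C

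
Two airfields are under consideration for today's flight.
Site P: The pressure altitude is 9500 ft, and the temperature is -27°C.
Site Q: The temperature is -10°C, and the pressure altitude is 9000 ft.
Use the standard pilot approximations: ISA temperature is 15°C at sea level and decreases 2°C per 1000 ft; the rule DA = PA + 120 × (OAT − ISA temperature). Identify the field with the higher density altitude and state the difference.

Site Q by 1420 ft

Site P: ISA temp = -4°C, deviation -23°C, DA = 9500 + 120 × (-23) = 6740 ft.
Site Q: ISA temp = -3°C, deviation -7°C, DA = 9000 + 120 × (-7) = 8160 ft.
Site Q is higher by 8160 − 6740 = 1420 ft.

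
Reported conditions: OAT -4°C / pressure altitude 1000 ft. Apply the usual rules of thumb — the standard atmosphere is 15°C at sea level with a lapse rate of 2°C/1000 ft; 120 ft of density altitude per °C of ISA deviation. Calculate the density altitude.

ISA temperature at 1000 ft = 15 − 2 × (1000/1000) = 13°C.
ISA deviation = -4 − 13 = -17°C.
Density altitude = 1000 + 120 × (-17) = 1000 + (-2040) = -1040 ft.

-1040 ft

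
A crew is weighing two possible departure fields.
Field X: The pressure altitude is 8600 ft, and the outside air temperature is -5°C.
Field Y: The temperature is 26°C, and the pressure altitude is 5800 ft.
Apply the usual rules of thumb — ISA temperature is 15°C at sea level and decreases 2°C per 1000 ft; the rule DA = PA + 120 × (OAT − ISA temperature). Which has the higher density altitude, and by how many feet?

Field X: ISA temp = -2.2°C, deviation -2.8°C, DA = 8600 + 120 × (-2.8) = 8264 ft.
Field Y: ISA temp = 3.4°C, deviation +22.6°C, DA = 5800 + 120 × 22.6 = 8512 ft.
Field Y is higher by 8512 − 8264 = 248 ft.

Field Y by 248 ft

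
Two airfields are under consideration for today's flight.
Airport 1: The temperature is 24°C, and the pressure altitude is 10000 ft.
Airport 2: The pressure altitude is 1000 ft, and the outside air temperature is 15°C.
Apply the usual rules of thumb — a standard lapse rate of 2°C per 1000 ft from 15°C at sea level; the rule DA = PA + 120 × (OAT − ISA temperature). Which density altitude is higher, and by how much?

Airport 1 by 12240 ft

Airport 1: ISA temp = -5°C, deviation +29°C, DA = 10000 + 120 × 29 = 13480 ft.
Airport 2: ISA temp = 13°C, deviation +2°C, DA = 1000 + 120 × 2 = 1240 ft.
Airport 1 is higher by 13480 − 1240 = 12240 ft.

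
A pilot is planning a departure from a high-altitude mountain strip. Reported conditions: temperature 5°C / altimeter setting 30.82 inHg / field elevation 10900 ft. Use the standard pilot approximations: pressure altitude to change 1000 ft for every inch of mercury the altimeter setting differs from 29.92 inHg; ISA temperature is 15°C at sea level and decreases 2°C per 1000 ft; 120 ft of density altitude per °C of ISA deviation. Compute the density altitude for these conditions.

11200 ft

Pressure altitude = 10900 + (29.92 − 30.82) × 1000 = 10900 + (-900) = 10000 ft.
ISA temperature at 10000 ft = 15 − 2 × (10000/1000) = -5°C.
ISA deviation = 5 − (-5) = +10°C.
Density altitude = 10000 + 120 × (10) = 11200 ft.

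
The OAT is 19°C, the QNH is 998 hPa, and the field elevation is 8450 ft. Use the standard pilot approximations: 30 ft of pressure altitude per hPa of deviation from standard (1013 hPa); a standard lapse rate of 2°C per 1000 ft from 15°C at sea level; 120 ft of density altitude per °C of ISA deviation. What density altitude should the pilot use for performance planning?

Pressure altitude = 8450 + (1013 − 998) × 30 = 8450 + (+450) = 8900 ft.
ISA temperature at 8900 ft = 15 − 2 × (8900/1000) = -2.8°C.
ISA deviation = 19 − (-2.8) = +21.8°C.
Density altitude = 8900 + 120 × (21.8) = 11516 ft.

11516 ft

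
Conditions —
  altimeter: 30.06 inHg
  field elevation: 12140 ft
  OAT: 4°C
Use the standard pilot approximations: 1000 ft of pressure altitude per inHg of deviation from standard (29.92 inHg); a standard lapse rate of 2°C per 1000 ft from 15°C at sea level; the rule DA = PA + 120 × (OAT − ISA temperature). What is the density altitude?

Pressure altitude = 12140 + (29.92 − 30.06) × 1000 = 12140 + (-140) = 12000 ft.
ISA temperature at 12000 ft = 15 − 2 × (12000/1000) = -9°C.
ISA deviation = 4 − (-9) = +13°C.
Density altitude = 12000 + 120 × (13) = 13560 ft.

13560 ft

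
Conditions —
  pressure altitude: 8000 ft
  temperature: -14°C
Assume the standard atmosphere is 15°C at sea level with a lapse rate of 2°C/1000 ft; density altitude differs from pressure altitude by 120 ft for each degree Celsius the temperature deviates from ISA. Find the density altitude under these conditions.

ISA temperature at 8000 ft = 15 − 2 × (8000/1000) = -1°C.
ISA deviation = -14 − (-1) = -13°C.
Density altitude = 8000 + 120 × (-13) = 8000 + (-1560) = 6440 ft.

6440 ft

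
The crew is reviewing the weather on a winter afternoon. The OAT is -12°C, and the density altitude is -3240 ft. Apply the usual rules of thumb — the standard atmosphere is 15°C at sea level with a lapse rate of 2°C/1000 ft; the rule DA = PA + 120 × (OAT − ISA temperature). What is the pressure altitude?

0 ft

DA = PA + 120 × (OAT − (15 − 2·PA/1000)) = PA + 120·OAT − 1800 + 0.24·PA = 1.24·PA + 120·OAT − 1800.
So 1.24·PA = -3240 − 120 × (-12) + 1800 = 0.
PA = 0 / 1.24 = 0 ft.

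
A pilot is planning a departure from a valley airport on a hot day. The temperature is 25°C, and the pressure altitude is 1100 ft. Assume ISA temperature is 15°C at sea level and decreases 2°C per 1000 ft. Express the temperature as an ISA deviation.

ISA temperature at 1100 ft = 15 − 2 × (1100/1000) = 12.8°C.
Deviation = OAT − ISA = 25 − 12.8 = +12.2°C.

ISA+12.2°C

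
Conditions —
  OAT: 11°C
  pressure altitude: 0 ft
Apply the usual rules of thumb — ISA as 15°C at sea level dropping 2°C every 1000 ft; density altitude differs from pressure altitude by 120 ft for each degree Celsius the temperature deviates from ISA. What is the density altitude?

ISA temperature at 0 ft = 15 − 2 × (0/1000) = 15°C.
ISA deviation = 11 − 15 = -4°C.
Density altitude = 0 + 120 × (-4) = 0 + (-480) = -480 ft.

-480 ft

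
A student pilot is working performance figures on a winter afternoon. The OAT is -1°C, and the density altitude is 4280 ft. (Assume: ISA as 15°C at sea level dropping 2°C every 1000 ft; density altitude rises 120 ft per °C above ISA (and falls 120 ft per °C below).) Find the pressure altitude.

DA = PA + 120 × (OAT − (15 − 2·PA/1000)) = PA + 120·OAT − 1800 + 0.24·PA = 1.24·PA + 120·OAT − 1800.
So 1.24·PA = 4280 − 120 × (-1) + 1800 = 6200.
PA = 6200 / 1.24 = 5000 ft.

5000 ft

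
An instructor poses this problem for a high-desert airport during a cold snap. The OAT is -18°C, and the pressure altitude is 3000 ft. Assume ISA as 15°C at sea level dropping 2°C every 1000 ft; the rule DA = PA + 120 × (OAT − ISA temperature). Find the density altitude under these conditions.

ISA temperature at 3000 ft = 15 − 2 × (3000/1000) = 9°C.
ISA deviation = -18 − 9 = -27°C.
Density altitude = 3000 + 120 × (-27) = 3000 + (-3240) = -240 ft.

-240 ft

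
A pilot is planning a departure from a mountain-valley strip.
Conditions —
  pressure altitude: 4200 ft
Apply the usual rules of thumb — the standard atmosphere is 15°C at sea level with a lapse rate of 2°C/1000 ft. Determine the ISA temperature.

6.6°C

ISA temperature = 15 − 2 × (4200/1000) = 15 − 8.4 = 6.6°C.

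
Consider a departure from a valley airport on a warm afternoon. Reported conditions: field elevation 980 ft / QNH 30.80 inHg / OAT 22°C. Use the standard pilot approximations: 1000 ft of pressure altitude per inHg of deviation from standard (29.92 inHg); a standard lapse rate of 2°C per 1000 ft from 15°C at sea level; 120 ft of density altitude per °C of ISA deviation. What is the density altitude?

Pressure altitude = 980 + (29.92 − 30.80) × 1000 = 980 + (-880) = 100 ft.
ISA temperature at 100 ft = 15 − 2 × (100/1000) = 14.8°C.
ISA deviation = 22 − 14.8 = +7.2°C.
Density altitude = 100 + 120 × (7.2) = 964 ft.

964 ft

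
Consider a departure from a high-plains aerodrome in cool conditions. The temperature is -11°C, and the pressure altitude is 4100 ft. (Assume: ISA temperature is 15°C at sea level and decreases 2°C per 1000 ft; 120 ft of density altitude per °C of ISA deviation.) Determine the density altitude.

1964 ft

ISA temperature at 4100 ft = 15 − 2 × (4100/1000) = 6.8°C.
ISA deviation = -11 − 6.8 = -17.8°C.
Density altitude = 4100 + 120 × (-17.8) = 4100 + (-2136) = 1964 ft.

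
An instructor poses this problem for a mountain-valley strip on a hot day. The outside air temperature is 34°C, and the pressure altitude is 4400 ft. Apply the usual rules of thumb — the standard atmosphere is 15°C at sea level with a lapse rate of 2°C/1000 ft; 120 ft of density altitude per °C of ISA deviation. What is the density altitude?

7736 ft

ISA temperature at 4400 ft = 15 − 2 × (4400/1000) = 6.2°C.
ISA deviation = 34 − 6.2 = +27.8°C.
Density altitude = 4400 + 120 × (27.8) = 4400 + (+3336) = 7736 ft.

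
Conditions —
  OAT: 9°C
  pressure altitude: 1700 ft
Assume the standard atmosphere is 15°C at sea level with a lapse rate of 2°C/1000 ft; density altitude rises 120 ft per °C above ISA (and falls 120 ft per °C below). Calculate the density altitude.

ISA temperature at 1700 ft = 15 − 2 × (1700/1000) = 11.6°C.
ISA deviation = 9 − 11.6 = -2.6°C.
Density altitude = 1700 + 120 × (-2.6) = 1700 + (-312) = 1388 ft.

1388 ft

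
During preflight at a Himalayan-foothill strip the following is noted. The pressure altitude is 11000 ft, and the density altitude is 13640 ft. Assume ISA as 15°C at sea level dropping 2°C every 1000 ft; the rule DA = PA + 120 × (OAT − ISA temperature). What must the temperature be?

Density altitude − pressure altitude = 13640 − 11000 = +2640 ft.
At 120 ft/°C that is an ISA deviation of 2640/120 = +22°C.
ISA temperature at 11000 ft = 15 − 2 × (11000/1000) = -7°C.
OAT = ISA + deviation = -7 + (+22) = 15°C.

15°C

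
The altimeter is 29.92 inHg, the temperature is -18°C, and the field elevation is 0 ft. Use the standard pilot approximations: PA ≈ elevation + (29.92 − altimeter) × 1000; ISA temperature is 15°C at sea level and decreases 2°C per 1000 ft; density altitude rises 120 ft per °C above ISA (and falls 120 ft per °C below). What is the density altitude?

-3960 ft

Pressure altitude = 0 + (29.92 − 29.92) × 1000 = 0 + (0) = 0 ft.
ISA temperature at 0 ft = 15 − 2 × (0/1000) = 15°C.
ISA deviation = -18 − 15 = -33°C.
Density altitude = 0 + 120 × (-33) = -3960 ft.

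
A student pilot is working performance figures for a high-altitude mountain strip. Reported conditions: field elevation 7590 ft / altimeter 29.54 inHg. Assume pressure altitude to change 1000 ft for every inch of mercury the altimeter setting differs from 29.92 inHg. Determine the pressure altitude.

Pressure correction = (29.92 − 29.54) × 1000 = +380 ft.
Pressure altitude = 7590 + (+380) = 7970 ft.

7970 ft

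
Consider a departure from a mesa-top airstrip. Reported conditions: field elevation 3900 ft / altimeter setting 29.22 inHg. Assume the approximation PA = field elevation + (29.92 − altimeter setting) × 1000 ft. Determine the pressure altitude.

Pressure correction = (29.92 − 29.22) × 1000 = +700 ft.
Pressure altitude = 3900 + (+700) = 4600 ft.

4600 ft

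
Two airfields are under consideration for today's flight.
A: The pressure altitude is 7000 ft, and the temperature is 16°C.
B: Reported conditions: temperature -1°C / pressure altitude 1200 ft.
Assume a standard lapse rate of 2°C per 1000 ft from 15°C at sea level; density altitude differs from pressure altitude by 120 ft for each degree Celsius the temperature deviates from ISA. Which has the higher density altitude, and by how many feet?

A by 9232 ft

A: ISA temp = 1°C, deviation +15°C, DA = 7000 + 120 × 15 = 8800 ft.
B: ISA temp = 12.6°C, deviation -13.6°C, DA = 1200 + 120 × (-13.6) = -432 ft.
A is higher by 8800 − (-432) = 9232 ft.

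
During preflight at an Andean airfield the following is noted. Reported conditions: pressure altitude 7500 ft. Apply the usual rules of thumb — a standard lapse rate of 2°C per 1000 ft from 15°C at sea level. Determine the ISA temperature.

ISA temperature = 15 − 2 × (7500/1000) = 15 − 15 = 0°C.

0°C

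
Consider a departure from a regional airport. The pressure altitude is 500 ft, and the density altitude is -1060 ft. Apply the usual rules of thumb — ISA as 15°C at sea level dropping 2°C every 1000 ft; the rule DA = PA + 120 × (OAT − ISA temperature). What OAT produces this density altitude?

Density altitude − pressure altitude = -1060 − 500 = -1560 ft.
At 120 ft/°C that is an ISA deviation of -1560/120 = -13°C.
ISA temperature at 500 ft = 15 − 2 × (500/1000) = 14°C.
OAT = ISA + deviation = 14 + (-13) = 1°C.

1°C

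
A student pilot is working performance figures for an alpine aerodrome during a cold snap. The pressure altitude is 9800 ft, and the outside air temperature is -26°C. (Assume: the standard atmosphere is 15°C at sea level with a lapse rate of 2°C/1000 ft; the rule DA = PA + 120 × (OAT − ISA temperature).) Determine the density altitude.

7232 ft

ISA temperature at 9800 ft = 15 − 2 × (9800/1000) = -4.6°C.
ISA deviation = -26 − (-4.6) = -21.4°C.
Density altitude = 9800 + 120 × (-21.4) = 9800 + (-2568) = 7232 ft.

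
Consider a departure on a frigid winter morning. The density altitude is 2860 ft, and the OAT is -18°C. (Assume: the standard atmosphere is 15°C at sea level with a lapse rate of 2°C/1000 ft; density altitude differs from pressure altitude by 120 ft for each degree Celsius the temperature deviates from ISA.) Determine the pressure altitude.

5500 ft

DA = PA + 120 × (OAT − (15 − 2·PA/1000)) = PA + 120·OAT − 1800 + 0.24·PA = 1.24·PA + 120·OAT − 1800.
So 1.24·PA = 2860 − 120 × (-18) + 1800 = 6820.
PA = 6820 / 1.24 = 5500 ft.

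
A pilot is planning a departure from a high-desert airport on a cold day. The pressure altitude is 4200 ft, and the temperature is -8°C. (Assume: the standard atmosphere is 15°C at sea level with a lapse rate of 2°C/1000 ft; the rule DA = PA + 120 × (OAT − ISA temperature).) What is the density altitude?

ISA temperature at 4200 ft = 15 − 2 × (4200/1000) = 6.6°C.
ISA deviation = -8 − 6.6 = -14.6°C.
Density altitude = 4200 + 120 × (-14.6) = 4200 + (-1752) = 2448 ft.

2448 ft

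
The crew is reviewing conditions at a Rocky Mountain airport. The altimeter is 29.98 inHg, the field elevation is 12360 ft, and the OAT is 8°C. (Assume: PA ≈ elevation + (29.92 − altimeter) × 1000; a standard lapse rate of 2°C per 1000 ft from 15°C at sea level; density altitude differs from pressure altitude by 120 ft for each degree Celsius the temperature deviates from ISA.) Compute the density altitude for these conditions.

Pressure altitude = 12360 + (29.92 − 29.98) × 1000 = 12360 + (-60) = 12300 ft.
ISA temperature at 12300 ft = 15 − 2 × (12300/1000) = -9.6°C.
ISA deviation = 8 − (-9.6) = +17.6°C.
Density altitude = 12300 + 120 × (17.6) = 14412 ft.

14412 ft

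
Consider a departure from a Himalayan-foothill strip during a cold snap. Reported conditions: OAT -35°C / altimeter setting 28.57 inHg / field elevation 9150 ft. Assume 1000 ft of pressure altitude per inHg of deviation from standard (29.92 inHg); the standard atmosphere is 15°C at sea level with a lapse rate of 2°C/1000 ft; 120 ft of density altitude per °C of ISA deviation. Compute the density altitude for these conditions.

7020 ft

Pressure altitude = 9150 + (29.92 − 28.57) × 1000 = 9150 + (+1350) = 10500 ft.
ISA temperature at 10500 ft = 15 − 2 × (10500/1000) = -6°C.
ISA deviation = -35 − (-6) = -29°C.
Density altitude = 10500 + 120 × (-29) = 7020 ft.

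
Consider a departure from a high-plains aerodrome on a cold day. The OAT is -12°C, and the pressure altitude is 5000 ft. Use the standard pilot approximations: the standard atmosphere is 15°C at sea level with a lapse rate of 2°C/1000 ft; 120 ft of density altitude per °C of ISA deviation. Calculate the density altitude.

2960 ft

ISA temperature at 5000 ft = 15 − 2 × (5000/1000) = 5°C.
ISA deviation = -12 − 5 = -17°C.
Density altitude = 5000 + 120 × (-17) = 5000 + (-2040) = 2960 ft.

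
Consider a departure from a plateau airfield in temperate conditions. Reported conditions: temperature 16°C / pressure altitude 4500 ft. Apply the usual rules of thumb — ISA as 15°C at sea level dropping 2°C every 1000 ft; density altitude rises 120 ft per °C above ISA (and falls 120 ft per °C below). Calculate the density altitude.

ISA temperature at 4500 ft = 15 − 2 × (4500/1000) = 6°C.
ISA deviation = 16 − 6 = +10°C.
Density altitude = 4500 + 120 × (10) = 4500 + (+1200) = 5700 ft.

5700 ft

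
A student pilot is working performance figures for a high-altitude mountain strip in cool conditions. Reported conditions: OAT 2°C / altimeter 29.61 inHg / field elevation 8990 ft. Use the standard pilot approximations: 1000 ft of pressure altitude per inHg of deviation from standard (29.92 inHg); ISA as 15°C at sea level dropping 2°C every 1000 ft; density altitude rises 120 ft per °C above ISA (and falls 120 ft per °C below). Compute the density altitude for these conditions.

Pressure altitude = 8990 + (29.92 − 29.61) × 1000 = 8990 + (+310) = 9300 ft.
ISA temperature at 9300 ft = 15 − 2 × (9300/1000) = -3.6°C.
ISA deviation = 2 − (-3.6) = +5.6°C.
Density altitude = 9300 + 120 × (5.6) = 9972 ft.

9972 ft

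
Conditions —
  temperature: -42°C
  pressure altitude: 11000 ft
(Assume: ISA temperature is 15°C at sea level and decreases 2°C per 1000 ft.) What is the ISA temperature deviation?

ISA temperature at 11000 ft = 15 − 2 × (11000/1000) = -7°C.
Deviation = OAT − ISA = -42 − (-7) = -35°C.

ISA-35°C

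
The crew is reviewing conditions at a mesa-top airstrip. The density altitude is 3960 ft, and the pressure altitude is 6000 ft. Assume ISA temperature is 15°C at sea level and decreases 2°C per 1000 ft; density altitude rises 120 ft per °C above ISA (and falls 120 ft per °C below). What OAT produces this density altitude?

-14°C

Density altitude − pressure altitude = 3960 − 6000 = -2040 ft.
At 120 ft/°C that is an ISA deviation of -2040/120 = -17°C.
ISA temperature at 6000 ft = 15 − 2 × (6000/1000) = 3°C.
OAT = ISA + deviation = 3 + (-17) = -14°C.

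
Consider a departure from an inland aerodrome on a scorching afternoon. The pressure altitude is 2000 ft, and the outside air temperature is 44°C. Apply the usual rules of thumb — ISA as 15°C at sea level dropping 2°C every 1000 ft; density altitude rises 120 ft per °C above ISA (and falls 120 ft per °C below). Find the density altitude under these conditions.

ISA temperature at 2000 ft = 15 − 2 × (2000/1000) = 11°C.
ISA deviation = 44 − 11 = +33°C.
Density altitude = 2000 + 120 × (33) = 2000 + (+3960) = 5960 ft.

5960 ft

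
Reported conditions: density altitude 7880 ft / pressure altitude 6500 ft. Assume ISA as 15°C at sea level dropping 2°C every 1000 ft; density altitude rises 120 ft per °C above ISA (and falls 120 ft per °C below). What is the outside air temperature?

13.5°C

Density altitude − pressure altitude = 7880 − 6500 = +1380 ft.
At 120 ft/°C that is an ISA deviation of 1380/120 = +11.5°C.
ISA temperature at 6500 ft = 15 − 2 × (6500/1000) = 2°C.
OAT = ISA + deviation = 2 + (+11.5) = 13.5°C.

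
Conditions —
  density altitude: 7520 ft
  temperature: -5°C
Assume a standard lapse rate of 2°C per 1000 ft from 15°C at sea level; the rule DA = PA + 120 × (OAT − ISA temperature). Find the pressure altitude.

8000 ft

DA = PA + 120 × (OAT − (15 − 2·PA/1000)) = PA + 120·OAT − 1800 + 0.24·PA = 1.24·PA + 120·OAT − 1800.
So 1.24·PA = 7520 − 120 × (-5) + 1800 = 9920.
PA = 9920 / 1.24 = 8000 ft.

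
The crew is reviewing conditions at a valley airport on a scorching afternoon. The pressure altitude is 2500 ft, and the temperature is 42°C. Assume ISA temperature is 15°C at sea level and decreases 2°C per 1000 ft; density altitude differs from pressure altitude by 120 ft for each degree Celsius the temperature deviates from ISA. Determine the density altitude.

ISA temperature at 2500 ft = 15 − 2 × (2500/1000) = 10°C.
ISA deviation = 42 − 10 = +32°C.
Density altitude = 2500 + 120 × (32) = 2500 + (+3840) = 6340 ft.

6340 ft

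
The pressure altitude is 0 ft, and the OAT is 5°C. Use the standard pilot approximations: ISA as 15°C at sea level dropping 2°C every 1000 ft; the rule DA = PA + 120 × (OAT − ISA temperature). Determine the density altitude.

ISA temperature at 0 ft = 15 − 2 × (0/1000) = 15°C.
ISA deviation = 5 − 15 = -10°C.
Density altitude = 0 + 120 × (-10) = 0 + (-1200) = -1200 ft.

-1200 ft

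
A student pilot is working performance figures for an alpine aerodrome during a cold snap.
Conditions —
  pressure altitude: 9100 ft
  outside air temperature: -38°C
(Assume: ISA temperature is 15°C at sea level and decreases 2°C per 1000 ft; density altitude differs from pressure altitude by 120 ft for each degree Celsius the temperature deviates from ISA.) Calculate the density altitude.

4924 ft

ISA temperature at 9100 ft = 15 − 2 × (9100/1000) = -3.2°C.
ISA deviation = -38 − (-3.2) = -34.8°C.
Density altitude = 9100 + 120 × (-34.8) = 9100 + (-4176) = 4924 ft.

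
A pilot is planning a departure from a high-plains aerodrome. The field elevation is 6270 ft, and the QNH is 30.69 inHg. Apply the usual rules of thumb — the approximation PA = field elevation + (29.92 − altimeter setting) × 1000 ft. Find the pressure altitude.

Pressure correction = (29.92 − 30.69) × 1000 = -770 ft.
Pressure altitude = 6270 + (-770) = 5500 ft.

5500 ft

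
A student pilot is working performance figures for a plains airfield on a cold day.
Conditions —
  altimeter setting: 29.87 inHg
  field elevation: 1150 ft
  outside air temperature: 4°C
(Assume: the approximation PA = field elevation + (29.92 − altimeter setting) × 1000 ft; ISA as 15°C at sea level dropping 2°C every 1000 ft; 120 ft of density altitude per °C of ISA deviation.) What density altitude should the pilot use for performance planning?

Pressure altitude = 1150 + (29.92 − 29.87) × 1000 = 1150 + (+50) = 1200 ft.
ISA temperature at 1200 ft = 15 − 2 × (1200/1000) = 12.6°C.
ISA deviation = 4 − 12.6 = -8.6°C.
Density altitude = 1200 + 120 × (-8.6) = 168 ft.

168 ft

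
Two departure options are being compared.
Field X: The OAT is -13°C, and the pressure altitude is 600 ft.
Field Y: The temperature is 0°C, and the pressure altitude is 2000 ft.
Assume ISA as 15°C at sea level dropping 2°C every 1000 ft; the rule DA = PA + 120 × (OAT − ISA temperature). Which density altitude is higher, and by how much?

Field X: ISA temp = 13.8°C, deviation -26.8°C, DA = 600 + 120 × (-26.8) = -2616 ft.
Field Y: ISA temp = 11°C, deviation -11°C, DA = 2000 + 120 × (-11) = 680 ft.
Field Y is higher by 680 − (-2616) = 3296 ft.

Field Y by 3296 ft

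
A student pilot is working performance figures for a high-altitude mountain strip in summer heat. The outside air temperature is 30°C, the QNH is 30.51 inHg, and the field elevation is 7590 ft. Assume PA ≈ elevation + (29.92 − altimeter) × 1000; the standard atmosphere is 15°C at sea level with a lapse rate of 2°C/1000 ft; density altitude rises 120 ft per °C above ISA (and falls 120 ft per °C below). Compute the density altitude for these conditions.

10480 ft

Pressure altitude = 7590 + (29.92 − 30.51) × 1000 = 7590 + (-590) = 7000 ft.
ISA temperature at 7000 ft = 15 − 2 × (7000/1000) = 1°C.
ISA deviation = 30 − 1 = +29°C.
Density altitude = 7000 + 120 × (29) = 10480 ft.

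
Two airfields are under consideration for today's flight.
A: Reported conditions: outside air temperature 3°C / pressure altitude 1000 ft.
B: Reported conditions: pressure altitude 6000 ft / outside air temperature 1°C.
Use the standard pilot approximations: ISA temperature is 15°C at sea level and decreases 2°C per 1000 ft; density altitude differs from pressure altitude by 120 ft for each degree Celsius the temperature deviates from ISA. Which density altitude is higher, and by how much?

B by 5960 ft

A: ISA temp = 13°C, deviation -10°C, DA = 1000 + 120 × (-10) = -200 ft.
B: ISA temp = 3°C, deviation -2°C, DA = 6000 + 120 × (-2) = 5760 ft.
B is higher by 5760 − (-200) = 5960 ft.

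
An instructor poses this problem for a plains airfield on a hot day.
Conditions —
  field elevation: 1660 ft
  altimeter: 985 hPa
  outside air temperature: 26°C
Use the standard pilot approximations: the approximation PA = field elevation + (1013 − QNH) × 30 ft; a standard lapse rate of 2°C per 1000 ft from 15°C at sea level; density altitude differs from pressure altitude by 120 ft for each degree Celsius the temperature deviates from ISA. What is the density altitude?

4420 ft

Pressure altitude = 1660 + (1013 − 985) × 30 = 1660 + (+840) = 2500 ft.
ISA temperature at 2500 ft = 15 − 2 × (2500/1000) = 10°C.
ISA deviation = 26 − 10 = +16°C.
Density altitude = 2500 + 120 × (16) = 4420 ft.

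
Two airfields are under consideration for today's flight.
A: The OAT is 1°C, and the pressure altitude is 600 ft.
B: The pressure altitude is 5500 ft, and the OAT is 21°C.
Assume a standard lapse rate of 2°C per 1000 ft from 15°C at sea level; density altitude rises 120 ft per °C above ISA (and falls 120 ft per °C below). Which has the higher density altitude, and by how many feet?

A: ISA temp = 13.8°C, deviation -12.8°C, DA = 600 + 120 × (-12.8) = -936 ft.
B: ISA temp = 4°C, deviation +17°C, DA = 5500 + 120 × 17 = 7540 ft.
B is higher by 7540 − (-936) = 8476 ft.

B by 8476 ft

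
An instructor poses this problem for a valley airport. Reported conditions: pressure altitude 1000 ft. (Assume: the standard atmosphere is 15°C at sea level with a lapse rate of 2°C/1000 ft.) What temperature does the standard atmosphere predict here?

ISA temperature = 15 − 2 × (1000/1000) = 15 − 2 = 13°C.

13°C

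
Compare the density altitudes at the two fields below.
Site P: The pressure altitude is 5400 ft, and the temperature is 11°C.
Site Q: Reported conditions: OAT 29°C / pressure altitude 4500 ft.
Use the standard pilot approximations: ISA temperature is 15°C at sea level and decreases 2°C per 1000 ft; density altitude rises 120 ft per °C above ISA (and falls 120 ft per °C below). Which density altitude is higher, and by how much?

Site Q by 1044 ft

Site P: ISA temp = 4.2°C, deviation +6.8°C, DA = 5400 + 120 × 6.8 = 6216 ft.
Site Q: ISA temp = 6°C, deviation +23°C, DA = 4500 + 120 × 23 = 7260 ft.
Site Q is higher by 7260 − 6216 = 1044 ft.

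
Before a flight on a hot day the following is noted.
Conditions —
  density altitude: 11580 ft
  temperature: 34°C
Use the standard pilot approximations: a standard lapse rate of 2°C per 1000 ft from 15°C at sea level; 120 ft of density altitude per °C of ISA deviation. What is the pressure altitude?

DA = PA + 120 × (OAT − (15 − 2·PA/1000)) = PA + 120·OAT − 1800 + 0.24·PA = 1.24·PA + 120·OAT − 1800.
So 1.24·PA = 11580 − 120 × 34 + 1800 = 9300.
PA = 9300 / 1.24 = 7500 ft.

7500 ft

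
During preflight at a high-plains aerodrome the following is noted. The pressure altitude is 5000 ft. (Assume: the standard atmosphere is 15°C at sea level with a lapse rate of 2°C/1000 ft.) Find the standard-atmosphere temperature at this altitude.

ISA temperature = 15 − 2 × (5000/1000) = 15 − 10 = 5°C.

5°C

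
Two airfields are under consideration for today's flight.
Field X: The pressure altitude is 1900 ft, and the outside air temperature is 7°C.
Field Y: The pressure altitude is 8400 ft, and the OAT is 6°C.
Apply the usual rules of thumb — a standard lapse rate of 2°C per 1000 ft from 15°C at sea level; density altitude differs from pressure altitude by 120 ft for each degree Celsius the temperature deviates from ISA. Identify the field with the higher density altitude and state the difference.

Field X: ISA temp = 11.2°C, deviation -4.2°C, DA = 1900 + 120 × (-4.2) = 1396 ft.
Field Y: ISA temp = -1.8°C, deviation +7.8°C, DA = 8400 + 120 × 7.8 = 9336 ft.
Field Y is higher by 9336 − 1396 = 7940 ft.

Field Y by 7940 ft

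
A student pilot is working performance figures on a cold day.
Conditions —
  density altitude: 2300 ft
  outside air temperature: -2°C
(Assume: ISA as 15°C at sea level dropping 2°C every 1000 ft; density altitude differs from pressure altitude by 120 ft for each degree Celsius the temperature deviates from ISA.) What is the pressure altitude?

DA = PA + 120 × (OAT − (15 − 2·PA/1000)) = PA + 120·OAT − 1800 + 0.24·PA = 1.24·PA + 120·OAT − 1800.
So 1.24·PA = 2300 − 120 × (-2) + 1800 = 4340.
PA = 4340 / 1.24 = 3500 ft.

3500 ft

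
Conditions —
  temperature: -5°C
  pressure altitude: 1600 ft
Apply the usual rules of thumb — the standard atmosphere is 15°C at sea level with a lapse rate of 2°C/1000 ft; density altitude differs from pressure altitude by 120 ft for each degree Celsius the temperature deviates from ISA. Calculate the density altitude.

ISA temperature at 1600 ft = 15 − 2 × (1600/1000) = 11.8°C.
ISA deviation = -5 − 11.8 = -16.8°C.
Density altitude = 1600 + 120 × (-16.8) = 1600 + (-2016) = -416 ft.

-416 ft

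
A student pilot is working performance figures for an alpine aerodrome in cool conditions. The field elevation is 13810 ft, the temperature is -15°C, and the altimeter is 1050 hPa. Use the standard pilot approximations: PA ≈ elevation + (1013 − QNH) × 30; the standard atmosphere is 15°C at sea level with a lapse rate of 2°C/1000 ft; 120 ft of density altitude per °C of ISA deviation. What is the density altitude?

Pressure altitude = 13810 + (1013 − 1050) × 30 = 13810 + (-1110) = 12700 ft.
ISA temperature at 12700 ft = 15 − 2 × (12700/1000) = -10.4°C.
ISA deviation = -15 − (-10.4) = -4.6°C.
Density altitude = 12700 + 120 × (-4.6) = 12148 ft.

12148 ft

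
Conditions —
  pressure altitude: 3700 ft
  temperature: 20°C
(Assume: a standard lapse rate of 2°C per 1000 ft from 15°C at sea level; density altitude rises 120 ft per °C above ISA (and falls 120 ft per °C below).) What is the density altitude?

5188 ft

ISA temperature at 3700 ft = 15 − 2 × (3700/1000) = 7.6°C.
ISA deviation = 20 − 7.6 = +12.4°C.
Density altitude = 3700 + 120 × (12.4) = 3700 + (+1488) = 5188 ft.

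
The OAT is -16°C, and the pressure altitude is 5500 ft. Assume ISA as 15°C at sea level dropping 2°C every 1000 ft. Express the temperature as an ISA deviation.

ISA temperature at 5500 ft = 15 − 2 × (5500/1000) = 4°C.
Deviation = OAT − ISA = -16 − 4 = -20°C.

ISA-20°C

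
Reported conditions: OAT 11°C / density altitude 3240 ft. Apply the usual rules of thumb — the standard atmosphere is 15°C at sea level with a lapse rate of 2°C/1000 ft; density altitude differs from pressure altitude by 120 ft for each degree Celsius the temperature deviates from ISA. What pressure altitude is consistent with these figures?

DA = PA + 120 × (OAT − (15 − 2·PA/1000)) = PA + 120·OAT − 1800 + 0.24·PA = 1.24·PA + 120·OAT − 1800.
So 1.24·PA = 3240 − 120 × 11 + 1800 = 3720.
PA = 3720 / 1.24 = 3000 ft.

3000 ft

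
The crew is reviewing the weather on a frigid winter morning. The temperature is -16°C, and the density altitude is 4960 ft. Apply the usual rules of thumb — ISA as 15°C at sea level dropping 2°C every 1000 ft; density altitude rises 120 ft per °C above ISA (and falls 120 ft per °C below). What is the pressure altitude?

DA = PA + 120 × (OAT − (15 − 2·PA/1000)) = PA + 120·OAT − 1800 + 0.24·PA = 1.24·PA + 120·OAT − 1800.
So 1.24·PA = 4960 − 120 × (-16) + 1800 = 8680.
PA = 8680 / 1.24 = 7000 ft.

7000 ft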